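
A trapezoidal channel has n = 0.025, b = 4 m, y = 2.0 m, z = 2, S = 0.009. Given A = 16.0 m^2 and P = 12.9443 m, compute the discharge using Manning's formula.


R = A/P = 16.0/12.9443 = 1.236065
Q = (1/0.025) * 16.0 * 1.236065^(2/3) * 0.009^0.5

69.9298 m^3/s


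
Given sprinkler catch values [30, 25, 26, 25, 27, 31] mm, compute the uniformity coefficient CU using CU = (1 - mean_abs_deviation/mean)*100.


mean = 27.333333 mm
MAD = 2.111111 mm
CU = (1 - 2.111111/27.333333)*100

92.2764 %


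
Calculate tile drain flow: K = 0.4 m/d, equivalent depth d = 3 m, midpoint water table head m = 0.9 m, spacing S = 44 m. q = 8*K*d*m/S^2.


q = 8*K*d*m/S^2
q = 8*0.4*3*0.9/44^2
q = 8.6400 / 1936

0.0045 m/d


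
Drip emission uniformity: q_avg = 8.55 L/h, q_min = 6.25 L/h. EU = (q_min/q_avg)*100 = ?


EU = (q_min/q_avg)*100 = (6.25/8.55)*100 = 73.0994%

73.0994 %


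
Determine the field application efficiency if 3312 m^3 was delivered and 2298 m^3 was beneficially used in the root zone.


Ea = V_root / V_field * 100 = 2298 / 3312 * 100 = 69.3841%

69.3841 %


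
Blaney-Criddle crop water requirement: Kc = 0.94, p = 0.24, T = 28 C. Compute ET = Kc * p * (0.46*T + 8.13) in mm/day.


ET = Kc * p * (0.46*T + 8.13)
ET = 0.94 * 0.24 * (0.46*28 + 8.13)
ET = 0.94 * 0.24 * 21.0100

4.7399 mm/day


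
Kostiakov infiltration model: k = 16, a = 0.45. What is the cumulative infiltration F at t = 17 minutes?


F = k * t^a = 16 * 17^0.45
F = 16 * 3.578508

57.2561 mm


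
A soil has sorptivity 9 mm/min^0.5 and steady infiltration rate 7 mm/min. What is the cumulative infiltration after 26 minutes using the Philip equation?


F = S*sqrt(t) + A*t
F = 9*sqrt(26) + 7*26
F = 9*5.099020 + 182

227.8912 mm


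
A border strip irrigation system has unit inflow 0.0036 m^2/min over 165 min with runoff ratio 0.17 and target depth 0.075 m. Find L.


L = q*t/((1+r)*Z)
L = 0.0036*165/((1+0.17)*0.075)
L = 0.594/0.08775

6.7692 m


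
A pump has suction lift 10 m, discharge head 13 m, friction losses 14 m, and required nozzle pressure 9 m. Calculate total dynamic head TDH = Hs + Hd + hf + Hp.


TDH = Hs + Hd + hf + Hp = 10 + 13 + 14 + 9 = 46

46 m


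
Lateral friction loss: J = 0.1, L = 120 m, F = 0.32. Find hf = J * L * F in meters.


hf = J * L * F = 0.1 * 120 * 0.32 = 3.8400 m

3.8400 m


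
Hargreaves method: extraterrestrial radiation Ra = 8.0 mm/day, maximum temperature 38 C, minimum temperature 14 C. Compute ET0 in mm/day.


Tmean = (Tmax + Tmin)/2 = (38 + 14)/2 = 26.0
ET0 = 0.0023 * 8.0 * (26.0 + 17.8) * sqrt(38 - 14)
ET0 = 0.0023 * 8.0 * 43.8 * 4.898979

3.9482 mm/day


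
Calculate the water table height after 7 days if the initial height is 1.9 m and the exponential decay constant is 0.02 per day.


m = m0 * exp(-k*t)
m = 1.9 * exp(-0.02 * 7)
m = 1.9 * exp(-0.1400)

1.6518 m


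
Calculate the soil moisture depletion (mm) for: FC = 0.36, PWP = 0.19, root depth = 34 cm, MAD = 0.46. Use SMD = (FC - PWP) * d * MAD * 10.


SMD = (FC - PWP) * d * MAD * 10
SMD = (0.36 - 0.19) * 34 * 0.46 * 10
SMD = 0.1700 * 34 * 0.46 * 10

26.5880 mm


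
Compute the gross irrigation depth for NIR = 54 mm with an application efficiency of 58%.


Ea = 58% = 0.58
GID = NIR / Ea = 54 / 0.58 = 93.1034 mm

93.1034 mm


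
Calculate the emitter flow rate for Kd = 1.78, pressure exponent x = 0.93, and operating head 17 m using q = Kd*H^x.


q = Kd * H^x = 1.78 * 17^0.93 = 1.78 * 13.941757

24.8163 L/h


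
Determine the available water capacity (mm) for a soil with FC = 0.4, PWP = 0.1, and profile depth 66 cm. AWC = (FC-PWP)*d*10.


AWC = (FC - PWP) * d * 10
AWC = (0.4 - 0.1) * 66 * 10
AWC = 0.3000 * 66 * 10

198.0000 mm


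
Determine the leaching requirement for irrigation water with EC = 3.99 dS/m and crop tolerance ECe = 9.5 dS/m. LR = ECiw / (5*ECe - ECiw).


LR = ECiw / (5*ECe - ECiw)
LR = 3.99 / (5*9.5 - 3.99)
LR = 3.99 / 43.5100

0.0917


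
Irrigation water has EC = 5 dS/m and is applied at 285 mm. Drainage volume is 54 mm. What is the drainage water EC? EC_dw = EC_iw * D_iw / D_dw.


EC_dw = EC_iw * D_iw / D_dw
EC_dw = 5 * 285 / 54
EC_dw = 1425 / 54

26.3889 dS/m


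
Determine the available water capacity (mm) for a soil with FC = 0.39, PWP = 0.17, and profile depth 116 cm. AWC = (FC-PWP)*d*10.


AWC = (FC - PWP) * d * 10
AWC = (0.39 - 0.17) * 116 * 10
AWC = 0.2200 * 116 * 10

255.2000 mm


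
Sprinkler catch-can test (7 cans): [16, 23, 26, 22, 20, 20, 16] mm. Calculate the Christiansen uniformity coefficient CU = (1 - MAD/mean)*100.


mean = 20.428571 mm
MAD = 2.775510 mm
CU = (1 - 2.775510/20.428571)*100

86.4136 %


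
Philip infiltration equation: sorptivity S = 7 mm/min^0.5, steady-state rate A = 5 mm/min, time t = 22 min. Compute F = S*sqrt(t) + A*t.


F = S*sqrt(t) + A*t
F = 7*sqrt(22) + 5*22
F = 7*4.690416 + 110

142.8329 mm


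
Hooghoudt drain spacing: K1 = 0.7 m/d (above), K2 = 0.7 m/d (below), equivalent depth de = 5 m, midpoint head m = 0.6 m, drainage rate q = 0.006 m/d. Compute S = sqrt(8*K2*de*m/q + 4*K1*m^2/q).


S^2 = 8*K2*de*m/q + 4*K1*m^2/q
S^2 = 8*0.7*5*0.6/0.006 + 4*0.7*0.6^2/0.006
S = sqrt(2968.0000)

54.4794 m


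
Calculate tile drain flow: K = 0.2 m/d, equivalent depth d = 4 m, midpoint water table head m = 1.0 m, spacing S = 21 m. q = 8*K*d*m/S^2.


q = 8*K*d*m/S^2
q = 8*0.2*4*1.0/21^2
q = 6.4000 / 441

0.0145 m/d


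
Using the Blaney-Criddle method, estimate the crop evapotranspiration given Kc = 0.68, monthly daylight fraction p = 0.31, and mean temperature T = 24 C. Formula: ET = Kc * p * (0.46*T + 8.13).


ET = Kc * p * (0.46*T + 8.13)
ET = 0.68 * 0.31 * (0.46*24 + 8.13)
ET = 0.68 * 0.31 * 19.1700

4.0410 mm/day


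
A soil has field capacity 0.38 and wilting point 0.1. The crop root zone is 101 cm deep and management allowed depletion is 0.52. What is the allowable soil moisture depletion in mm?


SMD = (FC - PWP) * d * MAD * 10
SMD = (0.38 - 0.1) * 101 * 0.52 * 10
SMD = 0.2800 * 101 * 0.52 * 10

147.0560 mm


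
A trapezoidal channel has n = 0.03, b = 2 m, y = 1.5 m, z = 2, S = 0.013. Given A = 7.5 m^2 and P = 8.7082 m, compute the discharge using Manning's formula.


R = A/P = 7.5/8.7082 = 0.861257
Q = (1/0.03) * 7.5 * 0.861257^(2/3) * 0.013^0.5

25.8028 m^3/s


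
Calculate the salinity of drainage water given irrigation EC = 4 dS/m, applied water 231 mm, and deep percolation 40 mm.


EC_dw = EC_iw * D_iw / D_dw
EC_dw = 4 * 231 / 40
EC_dw = 924 / 40

23.1000 dS/m


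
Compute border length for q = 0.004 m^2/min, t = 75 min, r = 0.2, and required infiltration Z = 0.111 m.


L = q*t/((1+r)*Z)
L = 0.004*75/((1+0.2)*0.111)
L = 0.3/0.1332

2.2523 m


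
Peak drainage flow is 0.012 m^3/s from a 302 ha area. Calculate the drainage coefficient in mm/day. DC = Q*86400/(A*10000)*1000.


DC = Q * 86400 / (A * 10000) * 1000
DC = 0.012 * 86400 / (302 * 10000) * 1000
DC = 1036800.0000 / 3020000

0.3433 mm/day


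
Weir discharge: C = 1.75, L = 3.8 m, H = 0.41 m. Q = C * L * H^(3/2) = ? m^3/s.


Q = C * L * H^(3/2) = 1.75 * 3.8 * 0.41^1.5 = 1.75 * 3.8 * 0.262528

1.7458 m^3/s


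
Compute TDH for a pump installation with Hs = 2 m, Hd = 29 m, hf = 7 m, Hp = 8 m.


TDH = Hs + Hd + hf + Hp = 2 + 29 + 7 + 8 = 46

46 m


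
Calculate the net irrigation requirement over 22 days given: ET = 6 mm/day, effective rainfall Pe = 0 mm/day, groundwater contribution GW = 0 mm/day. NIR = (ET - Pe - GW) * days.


Daily deficit = ET - Pe - GW = 6 - 0 - 0 = 6 mm/day
NIR = 6 * 22 = 132 mm

132.0000 mm


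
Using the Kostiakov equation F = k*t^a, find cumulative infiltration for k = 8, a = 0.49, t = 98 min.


F = k * t^a = 8 * 98^0.49
F = 8 * 9.455854

75.6468 mm


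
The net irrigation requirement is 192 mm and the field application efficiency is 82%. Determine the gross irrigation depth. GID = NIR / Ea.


Ea = 82% = 0.82
GID = NIR / Ea = 192 / 0.82 = 234.1463 mm

234.1463 mm


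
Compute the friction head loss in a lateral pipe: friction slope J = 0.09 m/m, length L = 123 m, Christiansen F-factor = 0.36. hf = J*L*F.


hf = J * L * F = 0.09 * 123 * 0.36 = 3.9852 m

3.9852 m


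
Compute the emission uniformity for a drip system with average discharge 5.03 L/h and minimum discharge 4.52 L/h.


EU = (q_min/q_avg)*100 = (4.52/5.03)*100 = 89.8608%

89.8608 %


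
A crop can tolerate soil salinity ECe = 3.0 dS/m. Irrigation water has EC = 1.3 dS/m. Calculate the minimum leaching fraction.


LR = ECiw / (5*ECe - ECiw)
LR = 1.3 / (5*3.0 - 1.3)
LR = 1.3 / 13.7000

0.0949


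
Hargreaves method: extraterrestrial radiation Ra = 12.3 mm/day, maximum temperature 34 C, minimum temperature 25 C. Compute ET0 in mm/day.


Tmean = (Tmax + Tmin)/2 = (34 + 25)/2 = 29.5
ET0 = 0.0023 * 12.3 * (29.5 + 17.8) * sqrt(34 - 25)
ET0 = 0.0023 * 12.3 * 47.3 * 3.000000

4.0144 mm/day


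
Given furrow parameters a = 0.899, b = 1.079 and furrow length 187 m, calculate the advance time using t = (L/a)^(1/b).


t = (L/a)^(1/b)
t = (187/0.899)^(1/1.079)
t = 208.008899^(1/1.079)

140.7218 min


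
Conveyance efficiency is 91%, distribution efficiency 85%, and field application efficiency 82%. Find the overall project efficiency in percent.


Ec = 0.91, Eb = 0.85, Ea = 0.82
E = 0.91 * 0.85 * 0.82 * 100 = 63.4270%

63.4270 %


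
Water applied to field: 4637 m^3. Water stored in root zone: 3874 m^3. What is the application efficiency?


Ea = V_root / V_field * 100 = 3874 / 4637 * 100 = 83.5454%

83.5454 %


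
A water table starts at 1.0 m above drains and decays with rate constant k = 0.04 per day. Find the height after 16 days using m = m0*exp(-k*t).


m = m0 * exp(-k*t)
m = 1.0 * exp(-0.04 * 16)
m = 1.0 * exp(-0.6400)

0.5273 m


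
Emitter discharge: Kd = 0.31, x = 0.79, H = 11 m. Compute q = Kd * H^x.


q = Kd * H^x = 0.31 * 11^0.79 = 0.31 * 6.648141

2.0609 L/h


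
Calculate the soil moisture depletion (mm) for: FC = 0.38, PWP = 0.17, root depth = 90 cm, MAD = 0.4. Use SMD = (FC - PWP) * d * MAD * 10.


SMD = (FC - PWP) * d * MAD * 10
SMD = (0.38 - 0.17) * 90 * 0.4 * 10
SMD = 0.2100 * 90 * 0.4 * 10

75.6000 mm


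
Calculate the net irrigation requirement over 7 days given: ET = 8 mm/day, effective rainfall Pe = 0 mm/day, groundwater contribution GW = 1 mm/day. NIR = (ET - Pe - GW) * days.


Daily deficit = ET - Pe - GW = 8 - 0 - 1 = 7 mm/day
NIR = 7 * 7 = 49 mm

49.0000 mm


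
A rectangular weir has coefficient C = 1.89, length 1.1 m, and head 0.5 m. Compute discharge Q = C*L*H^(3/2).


Q = C * L * H^(3/2) = 1.89 * 1.1 * 0.5^1.5 = 1.89 * 1.1 * 0.353553

0.7350 m^3/s


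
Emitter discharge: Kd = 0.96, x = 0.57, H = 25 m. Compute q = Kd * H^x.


q = Kd * H^x = 0.96 * 25^0.57 = 0.96 * 6.263626

6.0131 L/h


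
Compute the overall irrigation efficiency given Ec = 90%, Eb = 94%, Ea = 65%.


Ec = 0.9, Eb = 0.94, Ea = 0.65
E = 0.9 * 0.94 * 0.65 * 100 = 54.9900%

54.9900 %


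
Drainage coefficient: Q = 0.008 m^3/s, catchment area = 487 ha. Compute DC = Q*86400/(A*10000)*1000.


DC = Q * 86400 / (A * 10000) * 1000
DC = 0.008 * 86400 / (487 * 10000) * 1000
DC = 691200.0000 / 4870000

0.1419 mm/day


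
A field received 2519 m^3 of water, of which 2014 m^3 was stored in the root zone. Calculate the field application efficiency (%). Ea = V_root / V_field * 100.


Ea = V_root / V_field * 100 = 2014 / 2519 * 100 = 79.9524%

79.9524 %


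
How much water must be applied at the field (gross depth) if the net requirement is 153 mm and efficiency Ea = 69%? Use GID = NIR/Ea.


Ea = 69% = 0.69
GID = NIR / Ea = 153 / 0.69 = 221.7391 mm

221.7391 mm


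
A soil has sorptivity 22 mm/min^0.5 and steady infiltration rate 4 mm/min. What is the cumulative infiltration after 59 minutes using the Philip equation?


F = S*sqrt(t) + A*t
F = 22*sqrt(59) + 4*59
F = 22*7.681146 + 236

404.9852 mm


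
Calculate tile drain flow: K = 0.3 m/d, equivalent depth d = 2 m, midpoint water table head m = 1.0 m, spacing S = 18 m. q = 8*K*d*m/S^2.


q = 8*K*d*m/S^2
q = 8*0.3*2*1.0/18^2
q = 4.8000 / 324

0.0148 m/d


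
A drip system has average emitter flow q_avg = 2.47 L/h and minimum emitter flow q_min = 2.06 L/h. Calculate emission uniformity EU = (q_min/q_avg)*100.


EU = (q_min/q_avg)*100 = (2.06/2.47)*100 = 83.4008%

83.4008 %


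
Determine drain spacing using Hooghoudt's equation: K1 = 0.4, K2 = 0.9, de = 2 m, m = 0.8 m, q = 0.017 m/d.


S^2 = 8*K2*de*m/q + 4*K1*m^2/q
S^2 = 8*0.9*2*0.8/0.017 + 4*0.4*0.8^2/0.017
S = sqrt(737.8824)

27.1640 m


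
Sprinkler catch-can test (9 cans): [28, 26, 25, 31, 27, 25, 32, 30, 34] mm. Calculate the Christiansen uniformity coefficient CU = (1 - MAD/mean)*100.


mean = 28.666667 mm
MAD = 2.740741 mm
CU = (1 - 2.740741/28.666667)*100

90.4393 %


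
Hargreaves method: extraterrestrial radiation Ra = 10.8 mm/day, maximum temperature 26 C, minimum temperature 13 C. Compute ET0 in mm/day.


Tmean = (Tmax + Tmin)/2 = (26 + 13)/2 = 19.5
ET0 = 0.0023 * 10.8 * (19.5 + 17.8) * sqrt(26 - 13)
ET0 = 0.0023 * 10.8 * 37.3 * 3.605551

3.3407 mm/day


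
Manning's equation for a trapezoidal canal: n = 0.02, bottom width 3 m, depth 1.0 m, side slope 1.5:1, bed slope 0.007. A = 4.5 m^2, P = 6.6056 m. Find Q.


R = A/P = 4.5/6.6056 = 0.681240
Q = (1/0.02) * 4.5 * 0.681240^(2/3) * 0.007^0.5

14.5747 m^3/s


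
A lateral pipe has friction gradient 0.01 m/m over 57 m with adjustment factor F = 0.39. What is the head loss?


hf = J * L * F = 0.01 * 57 * 0.39 = 0.2223 m

0.2223 m


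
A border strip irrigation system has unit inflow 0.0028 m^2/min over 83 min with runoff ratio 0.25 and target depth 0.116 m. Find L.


L = q*t/((1+r)*Z)
L = 0.0028*83/((1+0.25)*0.116)
L = 0.2324/0.145

1.6028 m


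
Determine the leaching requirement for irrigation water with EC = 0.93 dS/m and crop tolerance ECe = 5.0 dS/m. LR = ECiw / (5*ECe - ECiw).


LR = ECiw / (5*ECe - ECiw)
LR = 0.93 / (5*5.0 - 0.93)
LR = 0.93 / 24.0700

0.0386


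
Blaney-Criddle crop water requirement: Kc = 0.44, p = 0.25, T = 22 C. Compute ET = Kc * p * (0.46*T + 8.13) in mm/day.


ET = Kc * p * (0.46*T + 8.13)
ET = 0.44 * 0.25 * (0.46*22 + 8.13)
ET = 0.44 * 0.25 * 18.2500

2.0075 mm/day


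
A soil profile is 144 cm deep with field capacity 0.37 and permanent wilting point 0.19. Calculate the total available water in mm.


AWC = (FC - PWP) * d * 10
AWC = (0.37 - 0.19) * 144 * 10
AWC = 0.1800 * 144 * 10

259.2000 mm


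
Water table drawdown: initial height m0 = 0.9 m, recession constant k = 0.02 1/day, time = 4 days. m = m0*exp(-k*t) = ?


m = m0 * exp(-k*t)
m = 0.9 * exp(-0.02 * 4)
m = 0.9 * exp(-0.0800)

0.8308 m


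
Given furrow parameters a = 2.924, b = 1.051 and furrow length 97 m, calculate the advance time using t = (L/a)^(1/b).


t = (L/a)^(1/b)
t = (97/2.924)^(1/1.051)
t = 33.173735^(1/1.051)

27.9897 min


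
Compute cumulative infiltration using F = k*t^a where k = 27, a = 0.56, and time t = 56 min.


F = k * t^a = 27 * 56^0.56
F = 27 * 9.527639

257.2463 mm


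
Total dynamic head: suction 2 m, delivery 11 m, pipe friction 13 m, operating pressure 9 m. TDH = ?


TDH = Hs + Hd + hf + Hp = 2 + 11 + 13 + 9 = 35

35 m


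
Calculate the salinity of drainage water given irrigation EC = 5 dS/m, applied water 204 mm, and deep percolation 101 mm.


EC_dw = EC_iw * D_iw / D_dw
EC_dw = 5 * 204 / 101
EC_dw = 1020 / 101

10.0990 dS/m


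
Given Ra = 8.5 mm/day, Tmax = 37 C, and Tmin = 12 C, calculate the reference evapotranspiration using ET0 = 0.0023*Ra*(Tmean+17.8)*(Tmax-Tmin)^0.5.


Tmean = (Tmax + Tmin)/2 = (37 + 12)/2 = 24.5
ET0 = 0.0023 * 8.5 * (24.5 + 17.8) * sqrt(37 - 12)
ET0 = 0.0023 * 8.5 * 42.3 * 5.000000

4.1348 mm/day


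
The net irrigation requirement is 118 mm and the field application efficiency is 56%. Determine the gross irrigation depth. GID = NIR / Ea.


Ea = 56% = 0.56
GID = NIR / Ea = 118 / 0.56 = 210.7143 mm

210.7143 mm


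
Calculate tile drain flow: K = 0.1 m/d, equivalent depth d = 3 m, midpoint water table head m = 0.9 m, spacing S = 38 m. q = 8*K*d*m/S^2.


q = 8*K*d*m/S^2
q = 8*0.1*3*0.9/38^2
q = 2.1600 / 1444

0.0015 m/d


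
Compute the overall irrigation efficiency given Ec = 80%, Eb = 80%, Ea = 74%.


Ec = 0.8, Eb = 0.8, Ea = 0.74
E = 0.8 * 0.8 * 0.74 * 100 = 47.3600%

47.3600 %


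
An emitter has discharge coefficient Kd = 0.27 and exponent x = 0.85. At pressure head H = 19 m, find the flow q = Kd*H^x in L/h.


q = Kd * H^x = 0.27 * 19^0.85 = 0.27 * 12.216325

3.2984 L/h


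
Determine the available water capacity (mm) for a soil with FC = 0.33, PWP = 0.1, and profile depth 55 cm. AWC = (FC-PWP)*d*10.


AWC = (FC - PWP) * d * 10
AWC = (0.33 - 0.1) * 55 * 10
AWC = 0.2300 * 55 * 10

126.5000 mm


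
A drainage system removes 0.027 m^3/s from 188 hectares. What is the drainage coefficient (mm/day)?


DC = Q * 86400 / (A * 10000) * 1000
DC = 0.027 * 86400 / (188 * 10000) * 1000
DC = 2332800.0000 / 1880000

1.2409 mm/day


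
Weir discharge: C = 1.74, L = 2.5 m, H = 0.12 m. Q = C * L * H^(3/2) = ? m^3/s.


Q = C * L * H^(3/2) = 1.74 * 2.5 * 0.12^1.5 = 1.74 * 2.5 * 0.041569

0.1808 m^3/s


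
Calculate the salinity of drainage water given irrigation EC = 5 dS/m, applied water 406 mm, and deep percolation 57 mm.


EC_dw = EC_iw * D_iw / D_dw
EC_dw = 5 * 406 / 57
EC_dw = 2030 / 57

35.6140 dS/m


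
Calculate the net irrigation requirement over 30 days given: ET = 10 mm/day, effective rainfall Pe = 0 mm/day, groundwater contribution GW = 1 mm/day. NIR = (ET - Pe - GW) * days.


Daily deficit = ET - Pe - GW = 10 - 0 - 1 = 9 mm/day
NIR = 9 * 30 = 270 mm

270.0000 mm


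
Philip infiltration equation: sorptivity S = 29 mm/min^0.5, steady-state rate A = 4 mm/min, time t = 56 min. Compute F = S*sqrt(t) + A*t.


F = S*sqrt(t) + A*t
F = 29*sqrt(56) + 4*56
F = 29*7.483315 + 224

441.0161 mm


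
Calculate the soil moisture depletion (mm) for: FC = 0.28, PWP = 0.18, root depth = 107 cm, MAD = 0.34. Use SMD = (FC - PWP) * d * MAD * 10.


SMD = (FC - PWP) * d * MAD * 10
SMD = (0.28 - 0.18) * 107 * 0.34 * 10
SMD = 0.1000 * 107 * 0.34 * 10

36.3800 mm


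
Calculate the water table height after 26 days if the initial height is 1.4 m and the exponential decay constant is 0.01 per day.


m = m0 * exp(-k*t)
m = 1.4 * exp(-0.01 * 26)
m = 1.4 * exp(-0.2600)

1.0795 m


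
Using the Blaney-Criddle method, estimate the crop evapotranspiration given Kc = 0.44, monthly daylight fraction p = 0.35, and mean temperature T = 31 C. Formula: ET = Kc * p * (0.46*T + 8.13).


ET = Kc * p * (0.46*T + 8.13)
ET = 0.44 * 0.35 * (0.46*31 + 8.13)
ET = 0.44 * 0.35 * 22.3900

3.4481 mm/day


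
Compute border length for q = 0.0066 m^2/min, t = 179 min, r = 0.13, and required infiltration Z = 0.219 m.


L = q*t/((1+r)*Z)
L = 0.0066*179/((1+0.13)*0.219)
L = 1.1814/0.24747

4.7739 m


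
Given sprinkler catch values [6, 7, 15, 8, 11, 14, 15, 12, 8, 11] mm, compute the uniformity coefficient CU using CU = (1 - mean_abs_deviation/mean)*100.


mean = 10.700000 mm
MAD = 2.760000 mm
CU = (1 - 2.760000/10.700000)*100

74.2056 %


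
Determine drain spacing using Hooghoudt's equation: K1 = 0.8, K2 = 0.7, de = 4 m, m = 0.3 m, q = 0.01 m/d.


S^2 = 8*K2*de*m/q + 4*K1*m^2/q
S^2 = 8*0.7*4*0.3/0.01 + 4*0.8*0.3^2/0.01
S = sqrt(700.8000)

26.4726 m


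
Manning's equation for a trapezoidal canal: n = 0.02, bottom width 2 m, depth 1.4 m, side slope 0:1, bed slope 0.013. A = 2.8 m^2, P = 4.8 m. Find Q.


R = A/P = 2.8/4.8 = 0.583333
Q = (1/0.02) * 2.8 * 0.583333^(2/3) * 0.013^0.5

11.1441 m^3/s


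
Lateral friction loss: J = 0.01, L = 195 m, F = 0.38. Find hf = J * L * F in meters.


hf = J * L * F = 0.01 * 195 * 0.38 = 0.7410 m

0.7410 m


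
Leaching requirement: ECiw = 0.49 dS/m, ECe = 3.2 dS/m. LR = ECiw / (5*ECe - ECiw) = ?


LR = ECiw / (5*ECe - ECiw)
LR = 0.49 / (5*3.2 - 0.49)
LR = 0.49 / 15.5100

0.0316


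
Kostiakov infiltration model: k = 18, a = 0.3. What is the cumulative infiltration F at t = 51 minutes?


F = k * t^a = 18 * 51^0.3
F = 18 * 3.252903

58.5523 mm


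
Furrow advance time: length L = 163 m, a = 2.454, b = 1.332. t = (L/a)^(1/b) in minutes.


t = (L/a)^(1/b)
t = (163/2.454)^(1/1.332)
t = 66.422168^(1/1.332)

23.3401 min


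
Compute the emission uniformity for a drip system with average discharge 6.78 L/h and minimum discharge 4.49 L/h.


EU = (q_min/q_avg)*100 = (4.49/6.78)*100 = 66.2242%

66.2242 %


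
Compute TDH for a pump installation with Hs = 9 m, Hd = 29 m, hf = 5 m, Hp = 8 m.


TDH = Hs + Hd + hf + Hp = 9 + 29 + 5 + 8 = 51

51 m


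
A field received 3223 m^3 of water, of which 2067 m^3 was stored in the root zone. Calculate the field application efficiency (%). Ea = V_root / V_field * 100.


Ea = V_root / V_field * 100 = 2067 / 3223 * 100 = 64.1328%

64.1328 %


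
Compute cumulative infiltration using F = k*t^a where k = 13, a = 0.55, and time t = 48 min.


F = k * t^a = 13 * 48^0.55
F = 13 * 8.407806

109.3015 mm


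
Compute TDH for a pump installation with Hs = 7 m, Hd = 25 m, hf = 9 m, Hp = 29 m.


TDH = Hs + Hd + hf + Hp = 7 + 25 + 9 + 29 = 70

70 m


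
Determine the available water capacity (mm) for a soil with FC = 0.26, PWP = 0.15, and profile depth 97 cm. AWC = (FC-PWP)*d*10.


AWC = (FC - PWP) * d * 10
AWC = (0.26 - 0.15) * 97 * 10
AWC = 0.1100 * 97 * 10

106.7000 mm


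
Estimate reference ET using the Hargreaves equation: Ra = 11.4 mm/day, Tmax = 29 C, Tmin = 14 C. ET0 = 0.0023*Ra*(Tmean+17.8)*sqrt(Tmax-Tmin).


Tmean = (Tmax + Tmin)/2 = (29 + 14)/2 = 21.5
ET0 = 0.0023 * 11.4 * (21.5 + 17.8) * sqrt(29 - 14)
ET0 = 0.0023 * 11.4 * 39.3 * 3.872983

3.9909 mm/day


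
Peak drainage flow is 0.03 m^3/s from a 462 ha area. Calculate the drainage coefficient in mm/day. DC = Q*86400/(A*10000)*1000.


DC = Q * 86400 / (A * 10000) * 1000
DC = 0.03 * 86400 / (462 * 10000) * 1000
DC = 2592000.0000 / 4620000

0.5610 mm/day


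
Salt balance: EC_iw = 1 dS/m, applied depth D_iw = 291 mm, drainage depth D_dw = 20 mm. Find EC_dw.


EC_dw = EC_iw * D_iw / D_dw
EC_dw = 1 * 291 / 20
EC_dw = 291 / 20

14.5500 dS/m


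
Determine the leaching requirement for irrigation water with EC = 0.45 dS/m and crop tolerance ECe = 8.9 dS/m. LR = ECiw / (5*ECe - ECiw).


LR = ECiw / (5*ECe - ECiw)
LR = 0.45 / (5*8.9 - 0.45)
LR = 0.45 / 44.0500

0.0102


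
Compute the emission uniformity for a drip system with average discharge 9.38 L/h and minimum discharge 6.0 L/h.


EU = (q_min/q_avg)*100 = (6.0/9.38)*100 = 63.9659%

63.9659 %


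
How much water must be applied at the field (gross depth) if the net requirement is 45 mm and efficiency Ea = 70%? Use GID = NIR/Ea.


Ea = 70% = 0.7
GID = NIR / Ea = 45 / 0.7 = 64.2857 mm

64.2857 mm


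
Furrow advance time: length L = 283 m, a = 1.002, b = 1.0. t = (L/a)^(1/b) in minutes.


t = (L/a)^(1/b)
t = (283/1.002)^(1/1.0)
t = 282.435130^(1/1.0)

282.4351 min


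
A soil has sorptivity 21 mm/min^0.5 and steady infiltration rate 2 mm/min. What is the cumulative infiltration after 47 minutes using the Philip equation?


F = S*sqrt(t) + A*t
F = 21*sqrt(47) + 2*47
F = 21*6.855655 + 94

237.9688 mm


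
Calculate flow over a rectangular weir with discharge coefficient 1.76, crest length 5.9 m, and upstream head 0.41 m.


Q = C * L * H^(3/2) = 1.76 * 5.9 * 0.41^1.5 = 1.76 * 5.9 * 0.262528

2.7261 m^3/s


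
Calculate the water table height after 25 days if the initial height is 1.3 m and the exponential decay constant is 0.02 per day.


m = m0 * exp(-k*t)
m = 1.3 * exp(-0.02 * 25)
m = 1.3 * exp(-0.5000)

0.7885 m


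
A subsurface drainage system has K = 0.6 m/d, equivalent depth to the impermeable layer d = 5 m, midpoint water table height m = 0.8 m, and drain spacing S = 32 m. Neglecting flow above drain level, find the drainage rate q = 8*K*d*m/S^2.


q = 8*K*d*m/S^2
q = 8*0.6*5*0.8/32^2
q = 19.2000 / 1024

0.0188 m/d


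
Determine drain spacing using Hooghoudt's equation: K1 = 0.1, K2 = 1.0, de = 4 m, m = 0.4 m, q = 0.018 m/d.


S^2 = 8*K2*de*m/q + 4*K1*m^2/q
S^2 = 8*1.0*4*0.4/0.018 + 4*0.1*0.4^2/0.018
S = sqrt(714.6667)

26.7333 m


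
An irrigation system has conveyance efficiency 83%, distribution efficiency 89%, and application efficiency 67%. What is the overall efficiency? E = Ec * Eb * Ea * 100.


Ec = 0.83, Eb = 0.89, Ea = 0.67
E = 0.83 * 0.89 * 0.67 * 100 = 49.4929%

49.4929 %


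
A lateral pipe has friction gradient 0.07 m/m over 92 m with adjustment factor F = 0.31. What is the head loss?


hf = J * L * F = 0.07 * 92 * 0.31 = 1.9964 m

1.9964 m


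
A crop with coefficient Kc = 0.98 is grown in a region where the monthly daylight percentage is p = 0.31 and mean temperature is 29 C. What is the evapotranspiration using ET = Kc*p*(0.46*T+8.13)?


ET = Kc * p * (0.46*T + 8.13)
ET = 0.98 * 0.31 * (0.46*29 + 8.13)
ET = 0.98 * 0.31 * 21.4700

6.5226 mm/day


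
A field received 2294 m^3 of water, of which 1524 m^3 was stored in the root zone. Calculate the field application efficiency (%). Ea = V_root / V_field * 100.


Ea = V_root / V_field * 100 = 1524 / 2294 * 100 = 66.4342%

66.4342 %


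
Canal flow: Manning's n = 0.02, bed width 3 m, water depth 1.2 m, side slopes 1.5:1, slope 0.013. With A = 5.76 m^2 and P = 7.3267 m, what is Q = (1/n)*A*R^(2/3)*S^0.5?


R = A/P = 5.76/7.3267 = 0.786166
Q = (1/0.02) * 5.76 * 0.786166^(2/3) * 0.013^0.5

27.9709 m^3/s


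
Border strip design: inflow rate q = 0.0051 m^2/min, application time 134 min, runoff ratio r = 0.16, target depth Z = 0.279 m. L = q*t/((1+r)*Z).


L = q*t/((1+r)*Z)
L = 0.0051*134/((1+0.16)*0.279)
L = 0.6834/0.32364

2.1116 m


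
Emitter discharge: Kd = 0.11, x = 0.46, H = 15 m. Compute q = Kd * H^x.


q = Kd * H^x = 0.11 * 15^0.46 = 0.11 * 3.475377

0.3823 L/h


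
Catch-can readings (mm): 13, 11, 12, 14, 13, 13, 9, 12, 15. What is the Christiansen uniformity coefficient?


mean = 12.444444 mm
MAD = 1.283951 mm
CU = (1 - 1.283951/12.444444)*100

89.6825 %


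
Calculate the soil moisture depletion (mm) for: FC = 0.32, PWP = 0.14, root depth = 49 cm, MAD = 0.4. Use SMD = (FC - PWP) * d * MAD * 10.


SMD = (FC - PWP) * d * MAD * 10
SMD = (0.32 - 0.14) * 49 * 0.4 * 10
SMD = 0.1800 * 49 * 0.4 * 10

35.2800 mm


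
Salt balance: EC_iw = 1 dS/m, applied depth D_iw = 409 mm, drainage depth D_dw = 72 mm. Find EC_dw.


EC_dw = EC_iw * D_iw / D_dw
EC_dw = 1 * 409 / 72
EC_dw = 409 / 72

5.6806 dS/m


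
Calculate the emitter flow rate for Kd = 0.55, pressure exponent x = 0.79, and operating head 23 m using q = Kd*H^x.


q = Kd * H^x = 0.55 * 23^0.79 = 0.55 * 11.905976

6.5483 L/h


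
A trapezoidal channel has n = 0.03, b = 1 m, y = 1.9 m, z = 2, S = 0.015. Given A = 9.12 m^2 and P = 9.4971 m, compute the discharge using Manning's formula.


R = A/P = 9.12/9.4971 = 0.960293
Q = (1/0.03) * 9.12 * 0.960293^(2/3) * 0.015^0.5

36.2400 m^3/s


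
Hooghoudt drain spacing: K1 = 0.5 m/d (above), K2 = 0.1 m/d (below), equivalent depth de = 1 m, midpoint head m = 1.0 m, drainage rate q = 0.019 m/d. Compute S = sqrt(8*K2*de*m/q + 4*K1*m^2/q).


S^2 = 8*K2*de*m/q + 4*K1*m^2/q
S^2 = 8*0.1*1*1.0/0.019 + 4*0.5*1.0^2/0.019
S = sqrt(147.3684)

12.1395 m


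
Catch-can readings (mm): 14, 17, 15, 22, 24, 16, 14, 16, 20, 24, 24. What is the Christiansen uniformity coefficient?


mean = 18.727273 mm
MAD = 3.702479 mm
CU = (1 - 3.702479/18.727273)*100

80.2295 %


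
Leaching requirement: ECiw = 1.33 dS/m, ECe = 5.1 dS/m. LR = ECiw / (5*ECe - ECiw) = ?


LR = ECiw / (5*ECe - ECiw)
LR = 1.33 / (5*5.1 - 1.33)
LR = 1.33 / 24.1700

0.0550


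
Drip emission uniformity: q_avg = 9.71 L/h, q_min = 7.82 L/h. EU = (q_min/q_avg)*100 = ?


EU = (q_min/q_avg)*100 = (7.82/9.71)*100 = 80.5355%

80.5355 %


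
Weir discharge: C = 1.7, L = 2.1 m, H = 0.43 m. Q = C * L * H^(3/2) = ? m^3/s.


Q = C * L * H^(3/2) = 1.7 * 2.1 * 0.43^1.5 = 1.7 * 2.1 * 0.281970

1.0066 m^3/s


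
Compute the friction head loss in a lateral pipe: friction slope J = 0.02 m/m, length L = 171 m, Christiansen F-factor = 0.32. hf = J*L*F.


hf = J * L * F = 0.02 * 171 * 0.32 = 1.0944 m

1.0944 m


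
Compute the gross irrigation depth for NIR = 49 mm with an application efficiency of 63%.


Ea = 63% = 0.63
GID = NIR / Ea = 49 / 0.63 = 77.7778 mm

77.7778 mm


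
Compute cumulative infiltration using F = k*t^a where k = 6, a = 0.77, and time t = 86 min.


F = k * t^a = 6 * 86^0.77
F = 6 * 30.871932

185.2316 mm


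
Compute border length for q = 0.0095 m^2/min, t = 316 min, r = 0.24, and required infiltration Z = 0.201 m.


L = q*t/((1+r)*Z)
L = 0.0095*316/((1+0.24)*0.201)
L = 3.002/0.24924

12.0446 m


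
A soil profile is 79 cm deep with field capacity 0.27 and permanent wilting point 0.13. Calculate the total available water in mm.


AWC = (FC - PWP) * d * 10
AWC = (0.27 - 0.13) * 79 * 10
AWC = 0.1400 * 79 * 10

110.6000 mm


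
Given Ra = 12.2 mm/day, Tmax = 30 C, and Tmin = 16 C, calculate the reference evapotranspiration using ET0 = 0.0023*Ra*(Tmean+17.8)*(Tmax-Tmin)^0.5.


Tmean = (Tmax + Tmin)/2 = (30 + 16)/2 = 23.0
ET0 = 0.0023 * 12.2 * (23.0 + 17.8) * sqrt(30 - 16)
ET0 = 0.0023 * 12.2 * 40.8 * 3.741657

4.2836 mm/day


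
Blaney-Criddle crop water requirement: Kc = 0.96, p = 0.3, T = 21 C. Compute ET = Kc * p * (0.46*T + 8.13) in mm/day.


ET = Kc * p * (0.46*T + 8.13)
ET = 0.96 * 0.3 * (0.46*21 + 8.13)
ET = 0.96 * 0.3 * 17.7900

5.1235 mm/day


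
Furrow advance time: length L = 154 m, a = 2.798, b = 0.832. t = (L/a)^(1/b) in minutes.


t = (L/a)^(1/b)
t = (154/2.798)^(1/0.832)
t = 55.039314^(1/0.832)

123.6389 min


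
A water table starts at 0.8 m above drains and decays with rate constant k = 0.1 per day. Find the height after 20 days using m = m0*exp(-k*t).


m = m0 * exp(-k*t)
m = 0.8 * exp(-0.1 * 20)
m = 0.8 * exp(-2.0000)

0.1083 m


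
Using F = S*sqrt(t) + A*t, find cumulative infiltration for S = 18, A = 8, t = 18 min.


F = S*sqrt(t) + A*t
F = 18*sqrt(18) + 8*18
F = 18*4.242641 + 144

220.3675 mm


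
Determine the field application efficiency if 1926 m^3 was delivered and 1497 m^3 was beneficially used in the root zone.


Ea = V_root / V_field * 100 = 1497 / 1926 * 100 = 77.7259%

77.7259 %


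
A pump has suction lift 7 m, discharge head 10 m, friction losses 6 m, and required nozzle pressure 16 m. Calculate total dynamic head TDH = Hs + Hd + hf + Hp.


TDH = Hs + Hd + hf + Hp = 7 + 10 + 6 + 16 = 39

39 m


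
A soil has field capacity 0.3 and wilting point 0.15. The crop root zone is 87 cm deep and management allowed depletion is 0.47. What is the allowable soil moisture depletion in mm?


SMD = (FC - PWP) * d * MAD * 10
SMD = (0.3 - 0.15) * 87 * 0.47 * 10
SMD = 0.1500 * 87 * 0.47 * 10

61.3350 mm


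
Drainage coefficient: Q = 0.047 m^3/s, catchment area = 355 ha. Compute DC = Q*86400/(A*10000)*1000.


DC = Q * 86400 / (A * 10000) * 1000
DC = 0.047 * 86400 / (355 * 10000) * 1000
DC = 4060800.0000 / 3550000

1.1439 mm/day


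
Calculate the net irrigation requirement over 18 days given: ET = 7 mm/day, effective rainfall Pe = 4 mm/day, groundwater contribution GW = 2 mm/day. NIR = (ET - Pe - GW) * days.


Daily deficit = ET - Pe - GW = 7 - 4 - 2 = 1 mm/day
NIR = 1 * 18 = 18 mm

18.0000 mm


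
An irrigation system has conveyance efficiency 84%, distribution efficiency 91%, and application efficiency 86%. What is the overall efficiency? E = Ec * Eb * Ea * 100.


Ec = 0.84, Eb = 0.91, Ea = 0.86
E = 0.84 * 0.91 * 0.86 * 100 = 65.7384%

65.7384 %


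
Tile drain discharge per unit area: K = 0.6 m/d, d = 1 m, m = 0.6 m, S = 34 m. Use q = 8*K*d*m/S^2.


q = 8*K*d*m/S^2
q = 8*0.6*1*0.6/34^2
q = 2.8800 / 1156

0.0025 m/d


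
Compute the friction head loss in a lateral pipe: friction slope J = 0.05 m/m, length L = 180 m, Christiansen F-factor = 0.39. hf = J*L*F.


hf = J * L * F = 0.05 * 180 * 0.39 = 3.5100 m

3.5100 m


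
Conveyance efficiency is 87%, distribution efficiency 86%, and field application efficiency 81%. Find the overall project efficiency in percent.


Ec = 0.87, Eb = 0.86, Ea = 0.81
E = 0.87 * 0.86 * 0.81 * 100 = 60.6042%

60.6042 %


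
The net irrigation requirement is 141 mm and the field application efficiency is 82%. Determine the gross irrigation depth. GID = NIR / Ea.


Ea = 82% = 0.82
GID = NIR / Ea = 141 / 0.82 = 171.9512 mm

171.9512 mm


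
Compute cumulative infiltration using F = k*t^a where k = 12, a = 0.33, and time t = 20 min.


F = k * t^a = 12 * 20^0.33
F = 12 * 2.687447

32.2494 mm


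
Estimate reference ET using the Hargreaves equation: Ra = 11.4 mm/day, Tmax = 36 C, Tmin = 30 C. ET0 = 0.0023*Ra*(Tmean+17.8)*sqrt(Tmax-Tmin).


Tmean = (Tmax + Tmin)/2 = (36 + 30)/2 = 33.0
ET0 = 0.0023 * 11.4 * (33.0 + 17.8) * sqrt(36 - 30)
ET0 = 0.0023 * 11.4 * 50.8 * 2.449490

3.2627 mm/day


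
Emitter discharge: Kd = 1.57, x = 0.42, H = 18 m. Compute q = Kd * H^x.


q = Kd * H^x = 1.57 * 18^0.42 = 1.57 * 3.366778

5.2858 L/h


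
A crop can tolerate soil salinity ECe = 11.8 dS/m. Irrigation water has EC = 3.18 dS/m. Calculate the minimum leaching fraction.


LR = ECiw / (5*ECe - ECiw)
LR = 3.18 / (5*11.8 - 3.18)
LR = 3.18 / 55.8200

0.0570


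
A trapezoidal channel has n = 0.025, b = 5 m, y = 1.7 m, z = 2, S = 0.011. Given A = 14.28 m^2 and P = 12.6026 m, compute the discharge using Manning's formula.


R = A/P = 14.28/12.6026 = 1.133100
Q = (1/0.025) * 14.28 * 1.133100^(2/3) * 0.011^0.5

65.1123 m^3/s


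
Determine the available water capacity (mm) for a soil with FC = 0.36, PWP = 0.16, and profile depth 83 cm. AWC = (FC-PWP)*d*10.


AWC = (FC - PWP) * d * 10
AWC = (0.36 - 0.16) * 83 * 10
AWC = 0.2000 * 83 * 10

166.0000 mm


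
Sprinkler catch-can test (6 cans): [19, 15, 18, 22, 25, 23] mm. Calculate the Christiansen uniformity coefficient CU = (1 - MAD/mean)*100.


mean = 20.333333 mm
MAD = 3.000000 mm
CU = (1 - 3.000000/20.333333)*100

85.2459 %


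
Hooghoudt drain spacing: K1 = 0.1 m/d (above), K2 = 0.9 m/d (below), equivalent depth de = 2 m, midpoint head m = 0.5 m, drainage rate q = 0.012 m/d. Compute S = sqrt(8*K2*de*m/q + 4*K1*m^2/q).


S^2 = 8*K2*de*m/q + 4*K1*m^2/q
S^2 = 8*0.9*2*0.5/0.012 + 4*0.1*0.5^2/0.012
S = sqrt(608.3333)

24.6644 m


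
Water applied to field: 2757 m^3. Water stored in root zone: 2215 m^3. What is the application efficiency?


Ea = V_root / V_field * 100 = 2215 / 2757 * 100 = 80.3410%

80.3410 %


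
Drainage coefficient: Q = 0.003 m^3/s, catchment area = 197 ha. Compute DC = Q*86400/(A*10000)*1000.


DC = Q * 86400 / (A * 10000) * 1000
DC = 0.003 * 86400 / (197 * 10000) * 1000
DC = 259200.0000 / 1970000

0.1316 mm/day


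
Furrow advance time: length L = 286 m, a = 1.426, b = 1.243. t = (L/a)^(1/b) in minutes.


t = (L/a)^(1/b)
t = (286/1.426)^(1/1.243)
t = 200.561010^(1/1.243)

71.1491 min


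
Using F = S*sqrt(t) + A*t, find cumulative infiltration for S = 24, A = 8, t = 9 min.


F = S*sqrt(t) + A*t
F = 24*sqrt(9) + 8*9
F = 24*3.000000 + 72

144.0000 mm


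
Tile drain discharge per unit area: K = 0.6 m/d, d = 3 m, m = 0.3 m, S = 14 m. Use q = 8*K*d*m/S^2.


q = 8*K*d*m/S^2
q = 8*0.6*3*0.3/14^2
q = 4.3200 / 196

0.0220 m/d


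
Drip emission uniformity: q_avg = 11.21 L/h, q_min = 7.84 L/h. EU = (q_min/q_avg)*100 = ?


EU = (q_min/q_avg)*100 = (7.84/11.21)*100 = 69.9376%

69.9376 %


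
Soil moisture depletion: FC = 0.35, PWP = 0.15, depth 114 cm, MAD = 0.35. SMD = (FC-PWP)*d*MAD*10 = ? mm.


SMD = (FC - PWP) * d * MAD * 10
SMD = (0.35 - 0.15) * 114 * 0.35 * 10
SMD = 0.2000 * 114 * 0.35 * 10

79.8000 mm


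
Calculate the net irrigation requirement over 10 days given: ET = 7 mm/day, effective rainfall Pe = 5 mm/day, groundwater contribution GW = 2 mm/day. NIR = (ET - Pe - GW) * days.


Daily deficit = ET - Pe - GW = 7 - 5 - 2 = 0 mm/day
NIR = 0 * 10 = 0 mm

0 mm


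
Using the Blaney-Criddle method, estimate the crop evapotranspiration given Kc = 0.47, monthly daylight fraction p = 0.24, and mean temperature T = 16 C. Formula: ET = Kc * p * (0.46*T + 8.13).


ET = Kc * p * (0.46*T + 8.13)
ET = 0.47 * 0.24 * (0.46*16 + 8.13)
ET = 0.47 * 0.24 * 15.4900

1.7473 mm/day


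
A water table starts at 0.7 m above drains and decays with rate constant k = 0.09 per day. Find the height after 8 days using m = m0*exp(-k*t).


m = m0 * exp(-k*t)
m = 0.7 * exp(-0.09 * 8)
m = 0.7 * exp(-0.7200)

0.3407 m


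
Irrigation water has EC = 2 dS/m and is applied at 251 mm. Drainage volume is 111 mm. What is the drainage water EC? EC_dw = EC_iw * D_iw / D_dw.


EC_dw = EC_iw * D_iw / D_dw
EC_dw = 2 * 251 / 111
EC_dw = 502 / 111

4.5225 dS/m


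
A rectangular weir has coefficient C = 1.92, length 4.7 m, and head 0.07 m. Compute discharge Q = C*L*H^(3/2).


Q = C * L * H^(3/2) = 1.92 * 4.7 * 0.07^1.5 = 1.92 * 4.7 * 0.018520

0.1671 m^3/s


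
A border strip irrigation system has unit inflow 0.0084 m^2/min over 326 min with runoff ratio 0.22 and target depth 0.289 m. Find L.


L = q*t/((1+r)*Z)
L = 0.0084*326/((1+0.22)*0.289)
L = 2.7384/0.35258

7.7667 m


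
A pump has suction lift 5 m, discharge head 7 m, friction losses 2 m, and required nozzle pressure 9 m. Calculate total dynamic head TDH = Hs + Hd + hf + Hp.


TDH = Hs + Hd + hf + Hp = 5 + 7 + 2 + 9 = 23

23 m


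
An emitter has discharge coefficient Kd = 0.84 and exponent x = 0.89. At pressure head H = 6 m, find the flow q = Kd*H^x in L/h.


q = Kd * H^x = 0.84 * 6^0.89 = 0.84 * 4.926683

4.1384 L/h


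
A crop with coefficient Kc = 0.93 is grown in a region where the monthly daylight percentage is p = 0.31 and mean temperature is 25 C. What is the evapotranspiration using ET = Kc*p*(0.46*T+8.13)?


ET = Kc * p * (0.46*T + 8.13)
ET = 0.93 * 0.31 * (0.46*25 + 8.13)
ET = 0.93 * 0.31 * 19.6300

5.6593 mm/day


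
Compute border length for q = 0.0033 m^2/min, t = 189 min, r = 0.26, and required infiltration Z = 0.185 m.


L = q*t/((1+r)*Z)
L = 0.0033*189/((1+0.26)*0.185)
L = 0.6237/0.2331

2.6757 m


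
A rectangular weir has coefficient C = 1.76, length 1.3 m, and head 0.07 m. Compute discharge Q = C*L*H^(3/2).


Q = C * L * H^(3/2) = 1.76 * 1.3 * 0.07^1.5 = 1.76 * 1.3 * 0.018520

0.0424 m^3/s


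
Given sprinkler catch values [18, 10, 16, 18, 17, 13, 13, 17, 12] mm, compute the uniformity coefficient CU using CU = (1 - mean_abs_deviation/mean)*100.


mean = 14.888889 mm
MAD = 2.567901 mm
CU = (1 - 2.567901/14.888889)*100

82.7529 %


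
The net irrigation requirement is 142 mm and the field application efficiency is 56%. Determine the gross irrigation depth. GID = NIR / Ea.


Ea = 56% = 0.56
GID = NIR / Ea = 142 / 0.56 = 253.5714 mm

253.5714 mm


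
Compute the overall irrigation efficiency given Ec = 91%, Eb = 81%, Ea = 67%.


Ec = 0.91, Eb = 0.81, Ea = 0.67
E = 0.91 * 0.81 * 0.67 * 100 = 49.3857%

49.3857 %


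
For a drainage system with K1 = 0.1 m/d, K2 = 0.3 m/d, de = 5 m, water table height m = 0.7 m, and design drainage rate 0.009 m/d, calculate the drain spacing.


S^2 = 8*K2*de*m/q + 4*K1*m^2/q
S^2 = 8*0.3*5*0.7/0.009 + 4*0.1*0.7^2/0.009
S = sqrt(955.1111)

30.9049 m


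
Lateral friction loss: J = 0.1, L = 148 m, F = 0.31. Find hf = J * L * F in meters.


hf = J * L * F = 0.1 * 148 * 0.31 = 4.5880 m

4.5880 m


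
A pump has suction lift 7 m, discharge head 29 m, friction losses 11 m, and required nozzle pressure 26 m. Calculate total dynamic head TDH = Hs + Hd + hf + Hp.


TDH = Hs + Hd + hf + Hp = 7 + 29 + 11 + 26 = 73

73 m
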